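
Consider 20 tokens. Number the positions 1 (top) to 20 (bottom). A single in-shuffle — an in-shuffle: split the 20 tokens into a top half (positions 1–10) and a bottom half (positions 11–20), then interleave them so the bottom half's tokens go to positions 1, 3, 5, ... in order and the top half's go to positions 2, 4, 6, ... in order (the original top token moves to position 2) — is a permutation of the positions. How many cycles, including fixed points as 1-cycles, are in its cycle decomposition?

5

Trace each unvisited position around until it returns:
(1 2 4 8 16 11) (3 6 12) (5 10 20 19 17 13) (7 14) (9 18 15)
5 cycles in total.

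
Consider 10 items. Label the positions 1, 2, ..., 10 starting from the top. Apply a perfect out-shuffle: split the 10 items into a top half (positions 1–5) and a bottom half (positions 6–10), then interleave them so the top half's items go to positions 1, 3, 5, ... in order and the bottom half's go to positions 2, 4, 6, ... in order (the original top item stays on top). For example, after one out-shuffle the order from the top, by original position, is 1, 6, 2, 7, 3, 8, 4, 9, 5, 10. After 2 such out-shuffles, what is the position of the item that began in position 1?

1

Position 1 is a fixed point of every out-shuffle, so the item never moves.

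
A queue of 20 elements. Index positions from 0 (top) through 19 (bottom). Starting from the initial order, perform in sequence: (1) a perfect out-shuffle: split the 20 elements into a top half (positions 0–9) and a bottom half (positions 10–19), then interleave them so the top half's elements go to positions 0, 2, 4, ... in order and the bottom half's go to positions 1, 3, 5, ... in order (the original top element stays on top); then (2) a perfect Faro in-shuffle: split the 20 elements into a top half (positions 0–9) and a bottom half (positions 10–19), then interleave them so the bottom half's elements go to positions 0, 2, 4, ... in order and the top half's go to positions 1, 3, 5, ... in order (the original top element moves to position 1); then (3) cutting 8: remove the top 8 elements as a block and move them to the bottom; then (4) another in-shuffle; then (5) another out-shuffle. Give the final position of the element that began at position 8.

18

Track the element from position 8 forward through each operation:
  after op 1 (out-shuffle): 8 → 16
  after op 2 (in-shuffle): 16 → 12
  after op 3 (cut 8): 12 → 4
  after op 4 (in-shuffle): 4 → 9
  after op 5 (out-shuffle): 9 → 18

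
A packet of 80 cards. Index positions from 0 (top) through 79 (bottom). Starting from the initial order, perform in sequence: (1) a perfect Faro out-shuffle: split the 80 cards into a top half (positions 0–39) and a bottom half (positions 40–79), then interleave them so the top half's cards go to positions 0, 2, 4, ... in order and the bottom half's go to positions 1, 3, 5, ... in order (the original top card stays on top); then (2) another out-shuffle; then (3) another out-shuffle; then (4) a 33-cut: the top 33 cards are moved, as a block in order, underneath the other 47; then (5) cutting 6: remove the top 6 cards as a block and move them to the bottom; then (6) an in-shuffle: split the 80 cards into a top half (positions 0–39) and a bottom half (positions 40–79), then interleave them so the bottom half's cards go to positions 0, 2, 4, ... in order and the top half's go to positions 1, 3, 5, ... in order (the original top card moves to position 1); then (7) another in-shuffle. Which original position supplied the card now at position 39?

Undo the operations in reverse order, starting from position 39:
  undo op 7 (in-shuffle, from top half): 39 ← 19
  undo op 6 (in-shuffle, from top half): 19 ← 9
  undo op 5 (cut 6): 9 ← 15
  undo op 4 (cut 33): 15 ← 48
  undo op 3 (out-shuffle, from top half): 48 ← 24
  undo op 2 (out-shuffle, from top half): 24 ← 12
  undo op 1 (out-shuffle, from top half): 12 ← 6
So the card at position 39 came from original position 6.

6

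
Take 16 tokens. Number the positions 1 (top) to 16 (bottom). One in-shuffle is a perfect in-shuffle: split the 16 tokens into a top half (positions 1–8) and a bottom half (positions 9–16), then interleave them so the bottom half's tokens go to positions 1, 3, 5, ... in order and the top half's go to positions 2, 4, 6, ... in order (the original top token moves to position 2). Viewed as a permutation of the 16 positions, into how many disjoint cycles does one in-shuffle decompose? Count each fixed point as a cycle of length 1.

Trace each unvisited position around until it returns:
(1 2 4 8 16 15 13 9) (3 6 12 7 14 11 5 10)
2 cycles in total.

2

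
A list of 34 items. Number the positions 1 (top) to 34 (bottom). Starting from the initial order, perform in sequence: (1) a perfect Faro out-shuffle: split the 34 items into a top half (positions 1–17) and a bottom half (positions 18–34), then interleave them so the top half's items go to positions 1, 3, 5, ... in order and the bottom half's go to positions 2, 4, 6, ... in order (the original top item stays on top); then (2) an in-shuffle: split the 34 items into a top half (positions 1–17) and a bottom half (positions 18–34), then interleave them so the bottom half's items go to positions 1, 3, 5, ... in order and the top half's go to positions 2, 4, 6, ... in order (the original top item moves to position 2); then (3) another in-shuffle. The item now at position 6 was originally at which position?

10

Undo the operations in reverse order, starting from position 6:
  undo op 3 (in-shuffle, from top half): 6 ← 3
  undo op 2 (in-shuffle, from bottom half): 3 ← 19
  undo op 1 (out-shuffle, from top half): 19 ← 10
So the item at position 6 came from original position 10.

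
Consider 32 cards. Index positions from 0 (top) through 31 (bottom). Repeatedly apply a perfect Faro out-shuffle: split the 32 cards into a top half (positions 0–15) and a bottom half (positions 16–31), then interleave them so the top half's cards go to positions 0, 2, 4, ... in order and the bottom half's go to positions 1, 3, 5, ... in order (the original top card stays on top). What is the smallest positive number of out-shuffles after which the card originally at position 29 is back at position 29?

5

Follow position 29 under repeated out-shuffles:
29 → 27 → 23 → 15 → 30 → 29
It first returns after 5 out-shuffles.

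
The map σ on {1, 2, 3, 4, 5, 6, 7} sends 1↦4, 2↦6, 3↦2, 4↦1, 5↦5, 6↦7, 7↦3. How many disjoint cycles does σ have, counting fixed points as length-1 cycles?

Cycle decomposition: (1 4) (2 6 7 3) (5).
3 cycles.

3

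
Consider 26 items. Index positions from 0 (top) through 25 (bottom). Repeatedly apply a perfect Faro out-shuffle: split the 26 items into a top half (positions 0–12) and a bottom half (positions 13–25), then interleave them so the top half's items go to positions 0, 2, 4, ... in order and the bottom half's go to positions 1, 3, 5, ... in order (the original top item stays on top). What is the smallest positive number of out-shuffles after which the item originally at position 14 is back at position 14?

20

Follow position 14 under repeated out-shuffles:
14 → 3 → 6 → 12 → 24 → 23 → 21 → 17 → 9 → 18 → 11 → 22 → 19 → 13 → 1 → 2 → 4 → 8 → 16 → 7 → 14
It first returns after 20 out-shuffles.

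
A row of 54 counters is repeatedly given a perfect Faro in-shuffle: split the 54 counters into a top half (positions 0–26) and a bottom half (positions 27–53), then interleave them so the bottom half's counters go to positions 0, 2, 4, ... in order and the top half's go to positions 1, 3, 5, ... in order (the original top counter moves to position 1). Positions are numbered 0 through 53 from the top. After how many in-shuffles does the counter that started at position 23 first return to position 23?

20

Follow position 23 under repeated in-shuffles:
23 → 47 → 40 → 26 → 53 → 52 → 50 → 46 → 38 → 22 → 45 → 36 → 18 → 37 → 20 → 41 → 28 → 2 → 5 → 11 → 23
It first returns after 20 in-shuffles.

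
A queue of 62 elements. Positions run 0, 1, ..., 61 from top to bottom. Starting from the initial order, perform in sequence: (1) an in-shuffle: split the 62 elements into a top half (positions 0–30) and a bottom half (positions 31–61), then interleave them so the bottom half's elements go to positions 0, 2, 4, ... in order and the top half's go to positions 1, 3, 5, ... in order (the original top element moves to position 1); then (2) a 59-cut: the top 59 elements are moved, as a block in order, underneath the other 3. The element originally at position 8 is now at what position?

Track the element from position 8 forward through each operation:
  after op 1 (in-shuffle): 8 → 17
  after op 2 (cut 59): 17 → 20

20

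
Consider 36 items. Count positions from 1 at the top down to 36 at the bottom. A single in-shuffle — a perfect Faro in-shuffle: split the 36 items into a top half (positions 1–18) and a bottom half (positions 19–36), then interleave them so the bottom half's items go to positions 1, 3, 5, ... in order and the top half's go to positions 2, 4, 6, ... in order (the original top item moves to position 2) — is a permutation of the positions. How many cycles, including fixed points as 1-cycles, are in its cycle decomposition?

Trace each unvisited position around until it returns:
(1 2 4 8 16 32 ... len 36)
1 cycle in total.

1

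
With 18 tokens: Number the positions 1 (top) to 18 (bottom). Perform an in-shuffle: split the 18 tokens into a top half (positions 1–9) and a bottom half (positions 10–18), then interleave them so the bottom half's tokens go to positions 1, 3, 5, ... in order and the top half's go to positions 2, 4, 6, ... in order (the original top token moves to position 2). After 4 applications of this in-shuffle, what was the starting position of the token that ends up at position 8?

10

Work backwards from position 8, undoing one in-shuffle at a time:
8 ← 4 ← 2 ← 1 ← 10
So the token now at position 8 started at position 10.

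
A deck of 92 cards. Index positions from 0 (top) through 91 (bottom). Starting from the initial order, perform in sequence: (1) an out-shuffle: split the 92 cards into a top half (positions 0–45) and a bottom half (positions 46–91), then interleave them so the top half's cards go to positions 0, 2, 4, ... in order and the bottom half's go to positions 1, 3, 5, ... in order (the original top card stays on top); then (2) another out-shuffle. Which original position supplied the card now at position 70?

63

Undo the operations in reverse order, starting from position 70:
  undo op 2 (out-shuffle, from top half): 70 ← 35
  undo op 1 (out-shuffle, from bottom half): 35 ← 63
So the card at position 70 came from original position 63.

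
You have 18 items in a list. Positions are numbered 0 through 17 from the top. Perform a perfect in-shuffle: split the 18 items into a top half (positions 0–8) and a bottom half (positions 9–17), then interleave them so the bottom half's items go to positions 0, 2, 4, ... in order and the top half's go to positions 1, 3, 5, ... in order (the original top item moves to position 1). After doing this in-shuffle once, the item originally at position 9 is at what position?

Track the item's position through each in-shuffle:
9 → 0

0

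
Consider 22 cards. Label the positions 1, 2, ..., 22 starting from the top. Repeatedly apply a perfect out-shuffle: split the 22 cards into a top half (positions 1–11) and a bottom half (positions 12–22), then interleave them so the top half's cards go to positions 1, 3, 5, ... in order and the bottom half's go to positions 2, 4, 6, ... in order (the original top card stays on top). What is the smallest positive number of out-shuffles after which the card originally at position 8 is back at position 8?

Follow position 8 under repeated out-shuffles:
8 → 15 → 8
It first returns after 2 out-shuffles.

2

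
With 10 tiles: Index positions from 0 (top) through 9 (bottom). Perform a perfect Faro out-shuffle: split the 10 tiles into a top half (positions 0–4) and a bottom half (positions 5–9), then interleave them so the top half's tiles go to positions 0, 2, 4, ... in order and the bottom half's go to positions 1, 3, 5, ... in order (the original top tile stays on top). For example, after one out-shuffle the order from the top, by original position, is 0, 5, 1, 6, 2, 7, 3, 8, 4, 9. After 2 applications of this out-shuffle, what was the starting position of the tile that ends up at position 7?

Work backwards from position 7, undoing one out-shuffle at a time:
7 ← 8 ← 4
So the tile now at position 7 started at position 4.

4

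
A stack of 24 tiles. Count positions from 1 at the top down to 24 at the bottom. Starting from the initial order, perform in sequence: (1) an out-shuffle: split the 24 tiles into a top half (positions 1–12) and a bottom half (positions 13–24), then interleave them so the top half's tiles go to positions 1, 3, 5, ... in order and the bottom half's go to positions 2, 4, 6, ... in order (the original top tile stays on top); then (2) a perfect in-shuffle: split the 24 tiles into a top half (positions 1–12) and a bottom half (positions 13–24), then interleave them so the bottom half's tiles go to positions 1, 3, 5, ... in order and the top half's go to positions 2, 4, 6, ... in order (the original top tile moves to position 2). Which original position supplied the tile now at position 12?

15

Undo the operations in reverse order, starting from position 12:
  undo op 2 (in-shuffle, from top half): 12 ← 6
  undo op 1 (out-shuffle, from bottom half): 6 ← 15
So the tile at position 12 came from original position 15.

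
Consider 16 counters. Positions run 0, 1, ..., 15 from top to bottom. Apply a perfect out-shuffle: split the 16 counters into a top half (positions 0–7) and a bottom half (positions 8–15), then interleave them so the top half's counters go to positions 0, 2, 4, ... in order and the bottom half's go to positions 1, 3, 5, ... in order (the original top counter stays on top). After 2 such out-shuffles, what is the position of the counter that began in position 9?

Track the counter's position through each out-shuffle:
9 → 3 → 6

6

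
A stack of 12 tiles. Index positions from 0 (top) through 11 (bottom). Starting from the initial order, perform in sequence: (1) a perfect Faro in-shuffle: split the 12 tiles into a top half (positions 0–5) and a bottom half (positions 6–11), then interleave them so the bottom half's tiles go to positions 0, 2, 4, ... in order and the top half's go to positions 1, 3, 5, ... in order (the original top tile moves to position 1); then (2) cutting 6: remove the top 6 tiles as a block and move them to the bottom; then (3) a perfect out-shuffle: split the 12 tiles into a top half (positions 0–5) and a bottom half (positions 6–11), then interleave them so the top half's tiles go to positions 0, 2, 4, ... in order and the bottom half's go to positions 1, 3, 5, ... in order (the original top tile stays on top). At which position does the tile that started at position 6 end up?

Track the tile from position 6 forward through each operation:
  after op 1 (in-shuffle): 6 → 0
  after op 2 (cut 6): 0 → 6
  after op 3 (out-shuffle): 6 → 1

1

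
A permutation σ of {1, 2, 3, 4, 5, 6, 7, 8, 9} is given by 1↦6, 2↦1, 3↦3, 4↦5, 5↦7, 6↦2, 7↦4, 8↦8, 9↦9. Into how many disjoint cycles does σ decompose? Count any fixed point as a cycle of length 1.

5

Cycle decomposition: (1 6 2) (3) (4 5 7) (8) (9).
5 cycles.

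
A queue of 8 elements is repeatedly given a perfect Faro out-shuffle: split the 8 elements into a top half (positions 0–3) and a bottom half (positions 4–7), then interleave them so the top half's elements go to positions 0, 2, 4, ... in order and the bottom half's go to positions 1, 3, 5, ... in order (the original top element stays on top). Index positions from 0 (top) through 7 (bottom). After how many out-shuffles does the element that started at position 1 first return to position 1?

Follow position 1 under repeated out-shuffles:
1 → 2 → 4 → 1
It first returns after 3 out-shuffles.

3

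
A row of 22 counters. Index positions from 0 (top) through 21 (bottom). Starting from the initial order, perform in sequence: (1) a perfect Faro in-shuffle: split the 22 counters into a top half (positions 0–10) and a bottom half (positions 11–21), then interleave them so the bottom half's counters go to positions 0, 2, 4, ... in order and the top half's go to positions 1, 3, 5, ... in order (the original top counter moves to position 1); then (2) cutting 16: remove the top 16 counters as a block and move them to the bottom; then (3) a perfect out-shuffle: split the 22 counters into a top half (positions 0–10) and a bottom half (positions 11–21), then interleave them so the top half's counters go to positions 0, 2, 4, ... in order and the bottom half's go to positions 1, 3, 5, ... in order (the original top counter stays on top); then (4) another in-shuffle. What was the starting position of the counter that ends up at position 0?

Undo the operations in reverse order, starting from position 0:
  undo op 4 (in-shuffle, from bottom half): 0 ← 11
  undo op 3 (out-shuffle, from bottom half): 11 ← 16
  undo op 2 (cut 16): 16 ← 10
  undo op 1 (in-shuffle, from bottom half): 10 ← 16
So the counter at position 0 came from original position 16.

16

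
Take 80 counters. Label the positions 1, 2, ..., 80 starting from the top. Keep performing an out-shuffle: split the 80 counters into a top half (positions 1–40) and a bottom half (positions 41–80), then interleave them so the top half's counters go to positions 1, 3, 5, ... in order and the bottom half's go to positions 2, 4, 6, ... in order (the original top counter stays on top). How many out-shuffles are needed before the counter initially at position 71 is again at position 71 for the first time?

Follow position 71 under repeated out-shuffles:
71 → 62 → 44 → 8 → 15 → 29 → 57 → 34 → ... → 71 (length 39)
It first returns after 39 out-shuffles.

39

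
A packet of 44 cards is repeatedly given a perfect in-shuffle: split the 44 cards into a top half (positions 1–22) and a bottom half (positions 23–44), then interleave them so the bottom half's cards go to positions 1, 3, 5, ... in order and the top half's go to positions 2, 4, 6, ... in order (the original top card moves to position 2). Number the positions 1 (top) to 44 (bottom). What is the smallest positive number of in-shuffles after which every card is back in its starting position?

The in-shuffle permutes the 44 positions with cycle lengths [2, 4, 4, 4, 6, 12, 12].
Every card is home exactly when every cycle has completed a whole number of laps, i.e. after lcm(2, 4, 6, 12) = 12 in-shuffles.

12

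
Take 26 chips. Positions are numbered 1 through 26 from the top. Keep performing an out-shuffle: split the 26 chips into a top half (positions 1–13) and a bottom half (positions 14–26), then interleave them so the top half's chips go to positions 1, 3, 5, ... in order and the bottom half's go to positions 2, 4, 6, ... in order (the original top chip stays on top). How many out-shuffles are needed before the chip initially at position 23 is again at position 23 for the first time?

20

Follow position 23 under repeated out-shuffles:
23 → 20 → 14 → 2 → 3 → 5 → 9 → 17 → 8 → 15 → 4 → 7 → 13 → 25 → 24 → 22 → 18 → 10 → 19 → 12 → 23
It first returns after 20 out-shuffles.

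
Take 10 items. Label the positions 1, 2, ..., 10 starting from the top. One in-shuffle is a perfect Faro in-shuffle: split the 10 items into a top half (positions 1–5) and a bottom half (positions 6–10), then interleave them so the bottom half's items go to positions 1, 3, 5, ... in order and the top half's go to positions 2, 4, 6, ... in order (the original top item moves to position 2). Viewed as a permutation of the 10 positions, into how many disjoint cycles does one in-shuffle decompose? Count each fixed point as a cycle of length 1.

1

Trace each unvisited position around until it returns:
(1 2 4 8 5 10 9 7 3 6)
1 cycle in total.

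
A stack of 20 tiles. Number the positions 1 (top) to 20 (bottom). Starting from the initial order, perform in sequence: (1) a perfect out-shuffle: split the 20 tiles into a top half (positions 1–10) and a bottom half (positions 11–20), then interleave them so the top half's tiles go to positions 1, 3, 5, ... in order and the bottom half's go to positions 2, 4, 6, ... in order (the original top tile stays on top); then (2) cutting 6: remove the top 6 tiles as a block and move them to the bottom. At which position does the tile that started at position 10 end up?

Track the tile from position 10 forward through each operation:
  after op 1 (out-shuffle): 10 → 19
  after op 2 (cut 6): 19 → 13

13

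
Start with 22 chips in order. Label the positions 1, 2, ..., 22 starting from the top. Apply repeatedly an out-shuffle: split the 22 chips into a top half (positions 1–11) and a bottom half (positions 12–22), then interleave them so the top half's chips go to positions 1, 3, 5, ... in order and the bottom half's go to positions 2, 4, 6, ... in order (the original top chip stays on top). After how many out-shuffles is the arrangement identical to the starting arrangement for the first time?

6

The out-shuffle permutes the 22 positions with cycle lengths [1, 1, 2, 3, 3, 6, 6].
Every chip is home exactly when every cycle has completed a whole number of laps, i.e. after lcm(1, 2, 3, 6) = 6 out-shuffles.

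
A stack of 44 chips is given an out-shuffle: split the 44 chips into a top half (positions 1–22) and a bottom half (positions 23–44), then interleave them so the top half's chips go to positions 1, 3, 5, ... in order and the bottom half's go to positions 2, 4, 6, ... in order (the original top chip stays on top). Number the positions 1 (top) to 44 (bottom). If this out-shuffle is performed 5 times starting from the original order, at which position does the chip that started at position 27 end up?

16

Track the chip's position through each out-shuffle:
27 → 10 → 19 → 37 → 30 → 16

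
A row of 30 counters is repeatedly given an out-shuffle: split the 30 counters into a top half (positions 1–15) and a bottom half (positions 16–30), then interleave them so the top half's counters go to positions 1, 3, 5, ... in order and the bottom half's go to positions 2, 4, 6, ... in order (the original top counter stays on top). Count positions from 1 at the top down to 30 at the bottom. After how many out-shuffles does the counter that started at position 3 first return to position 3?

Follow position 3 under repeated out-shuffles:
3 → 5 → 9 → 17 → 4 → 7 → 13 → 25 → ... → 3 (length 28)
It first returns after 28 out-shuffles.

28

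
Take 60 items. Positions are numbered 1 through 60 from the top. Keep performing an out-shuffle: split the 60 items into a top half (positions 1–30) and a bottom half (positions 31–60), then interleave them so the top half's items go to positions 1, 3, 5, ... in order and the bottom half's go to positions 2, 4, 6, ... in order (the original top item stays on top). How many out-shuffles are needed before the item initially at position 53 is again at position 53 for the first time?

58

Follow position 53 under repeated out-shuffles:
53 → 46 → 32 → 4 → 7 → 13 → 25 → 49 → ... → 53 (length 58)
It first returns after 58 out-shuffles.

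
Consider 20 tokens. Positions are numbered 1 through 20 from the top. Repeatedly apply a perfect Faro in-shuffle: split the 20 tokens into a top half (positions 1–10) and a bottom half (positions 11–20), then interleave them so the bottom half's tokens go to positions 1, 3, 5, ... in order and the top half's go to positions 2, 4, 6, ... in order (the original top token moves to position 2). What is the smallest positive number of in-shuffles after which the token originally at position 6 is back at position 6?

3

Follow position 6 under repeated in-shuffles:
6 → 12 → 3 → 6
It first returns after 3 in-shuffles.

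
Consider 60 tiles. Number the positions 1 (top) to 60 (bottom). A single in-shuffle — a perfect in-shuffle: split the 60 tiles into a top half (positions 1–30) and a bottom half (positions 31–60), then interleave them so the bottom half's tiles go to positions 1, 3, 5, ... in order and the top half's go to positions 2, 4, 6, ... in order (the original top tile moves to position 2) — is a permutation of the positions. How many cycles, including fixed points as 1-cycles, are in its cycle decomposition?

1

Trace each unvisited position around until it returns:
(1 2 4 8 16 32 ... len 60)
1 cycle in total.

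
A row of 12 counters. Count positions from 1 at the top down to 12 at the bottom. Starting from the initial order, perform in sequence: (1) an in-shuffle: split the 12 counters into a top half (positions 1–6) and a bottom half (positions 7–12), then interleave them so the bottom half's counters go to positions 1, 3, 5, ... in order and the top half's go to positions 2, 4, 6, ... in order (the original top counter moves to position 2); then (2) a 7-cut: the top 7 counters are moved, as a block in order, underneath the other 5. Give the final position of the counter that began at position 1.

7

Track the counter from position 1 forward through each operation:
  after op 1 (in-shuffle): 1 → 2
  after op 2 (cut 7): 2 → 7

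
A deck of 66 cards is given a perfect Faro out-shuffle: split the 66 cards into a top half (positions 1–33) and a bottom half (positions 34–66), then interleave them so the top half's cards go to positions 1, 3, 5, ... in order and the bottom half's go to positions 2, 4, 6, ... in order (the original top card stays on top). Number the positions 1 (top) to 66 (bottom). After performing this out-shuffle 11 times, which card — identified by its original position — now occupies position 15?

Work backwards from position 15, undoing one out-shuffle at a time:
15 ← 8 ← 37 ← 19 ← 10 ← 38 ← 52 ← 59 ← 30 ← 48 ← 57 ← 29
So the card now at position 15 started at position 29.

29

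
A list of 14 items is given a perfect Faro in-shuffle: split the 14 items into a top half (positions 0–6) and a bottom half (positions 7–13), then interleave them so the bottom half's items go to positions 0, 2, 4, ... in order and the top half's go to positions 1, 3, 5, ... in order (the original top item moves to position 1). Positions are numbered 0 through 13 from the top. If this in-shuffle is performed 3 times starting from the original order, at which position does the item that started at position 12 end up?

13

Track the item's position through each in-shuffle:
12 → 10 → 6 → 13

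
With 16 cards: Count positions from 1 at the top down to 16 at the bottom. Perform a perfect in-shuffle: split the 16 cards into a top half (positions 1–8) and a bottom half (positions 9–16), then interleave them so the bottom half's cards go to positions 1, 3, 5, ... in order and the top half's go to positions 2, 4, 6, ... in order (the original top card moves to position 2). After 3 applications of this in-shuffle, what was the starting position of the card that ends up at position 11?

Work backwards from position 11, undoing one in-shuffle at a time:
11 ← 14 ← 7 ← 12
So the card now at position 11 started at position 12.

12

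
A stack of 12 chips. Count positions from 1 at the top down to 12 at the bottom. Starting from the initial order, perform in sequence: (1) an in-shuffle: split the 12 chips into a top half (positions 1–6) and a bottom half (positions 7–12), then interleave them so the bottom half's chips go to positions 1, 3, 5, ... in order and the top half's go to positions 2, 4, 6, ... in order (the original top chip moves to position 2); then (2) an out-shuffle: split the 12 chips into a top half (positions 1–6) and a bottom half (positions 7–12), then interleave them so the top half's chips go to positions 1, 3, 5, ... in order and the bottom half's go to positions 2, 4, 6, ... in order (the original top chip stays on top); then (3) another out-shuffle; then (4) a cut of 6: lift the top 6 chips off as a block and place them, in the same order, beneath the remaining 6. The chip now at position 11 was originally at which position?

Undo the operations in reverse order, starting from position 11:
  undo op 4 (cut 6): 11 ← 5
  undo op 3 (out-shuffle, from top half): 5 ← 3
  undo op 2 (out-shuffle, from top half): 3 ← 2
  undo op 1 (in-shuffle, from top half): 2 ← 1
So the chip at position 11 came from original position 1.

1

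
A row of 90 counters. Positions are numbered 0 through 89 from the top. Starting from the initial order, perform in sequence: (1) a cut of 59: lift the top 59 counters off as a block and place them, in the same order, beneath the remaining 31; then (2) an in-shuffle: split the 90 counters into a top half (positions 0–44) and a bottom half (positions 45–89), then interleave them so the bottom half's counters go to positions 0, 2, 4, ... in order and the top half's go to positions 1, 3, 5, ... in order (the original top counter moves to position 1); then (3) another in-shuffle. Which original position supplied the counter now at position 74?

Undo the operations in reverse order, starting from position 74:
  undo op 3 (in-shuffle, from bottom half): 74 ← 82
  undo op 2 (in-shuffle, from bottom half): 82 ← 86
  undo op 1 (cut 59): 86 ← 55
So the counter at position 74 came from original position 55.

55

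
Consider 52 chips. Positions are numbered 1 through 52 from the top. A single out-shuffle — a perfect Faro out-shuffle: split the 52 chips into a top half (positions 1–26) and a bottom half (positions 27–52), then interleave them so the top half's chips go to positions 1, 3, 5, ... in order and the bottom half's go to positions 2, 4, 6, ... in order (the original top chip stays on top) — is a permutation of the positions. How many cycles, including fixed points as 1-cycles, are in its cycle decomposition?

9

Trace each unvisited position around until it returns:
(1) (2 3 5 9 17 33 14 27) (4 7 13 25 49 46 40 28) (6 11 21 41 30 8 15 29) (10 19 37 22 43 34 16 31) (12 23 45 38 24 47 42 32) (18 35) (20 39 26 51 50 48 44 36) ... plus 1 more
9 cycles in total.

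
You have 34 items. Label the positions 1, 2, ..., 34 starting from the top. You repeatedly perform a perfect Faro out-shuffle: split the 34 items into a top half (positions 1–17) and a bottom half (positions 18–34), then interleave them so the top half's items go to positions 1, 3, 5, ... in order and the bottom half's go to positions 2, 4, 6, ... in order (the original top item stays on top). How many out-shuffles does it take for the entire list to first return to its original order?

10

The out-shuffle permutes the 34 positions with cycle lengths [1, 1, 2, 10, 10, 10].
Every item is home exactly when every cycle has completed a whole number of laps, i.e. after lcm(1, 2, 10) = 10 out-shuffles.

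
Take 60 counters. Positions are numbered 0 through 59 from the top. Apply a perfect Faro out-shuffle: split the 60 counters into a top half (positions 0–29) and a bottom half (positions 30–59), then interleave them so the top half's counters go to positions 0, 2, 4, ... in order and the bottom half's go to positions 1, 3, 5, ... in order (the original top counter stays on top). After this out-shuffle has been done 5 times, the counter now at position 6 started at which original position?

Work backwards from position 6, undoing one out-shuffle at a time:
6 ← 3 ← 31 ← 45 ← 52 ← 26
So the counter now at position 6 started at position 26.

26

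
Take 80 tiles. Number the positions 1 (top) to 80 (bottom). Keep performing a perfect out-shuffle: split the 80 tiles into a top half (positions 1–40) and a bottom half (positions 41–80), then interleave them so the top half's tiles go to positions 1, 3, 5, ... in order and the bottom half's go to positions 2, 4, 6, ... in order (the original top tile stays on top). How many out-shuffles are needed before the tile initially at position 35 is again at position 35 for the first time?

Follow position 35 under repeated out-shuffles:
35 → 69 → 58 → 36 → 71 → 62 → 44 → 8 → ... → 35 (length 39)
It first returns after 39 out-shuffles.

39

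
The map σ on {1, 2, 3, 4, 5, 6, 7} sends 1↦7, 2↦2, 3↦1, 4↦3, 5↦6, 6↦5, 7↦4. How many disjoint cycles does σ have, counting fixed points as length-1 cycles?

3

Cycle decomposition: (1 7 4 3) (2) (5 6).
3 cycles.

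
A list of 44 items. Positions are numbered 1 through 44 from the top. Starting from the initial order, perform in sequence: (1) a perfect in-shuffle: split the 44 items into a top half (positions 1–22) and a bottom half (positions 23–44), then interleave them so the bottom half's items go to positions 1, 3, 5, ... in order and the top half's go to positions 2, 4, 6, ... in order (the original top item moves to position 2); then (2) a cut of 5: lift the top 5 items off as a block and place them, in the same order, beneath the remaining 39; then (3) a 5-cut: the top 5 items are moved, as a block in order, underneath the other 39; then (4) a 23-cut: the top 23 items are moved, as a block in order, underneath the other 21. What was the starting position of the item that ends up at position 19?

Undo the operations in reverse order, starting from position 19:
  undo op 4 (cut 23): 19 ← 42
  undo op 3 (cut 5): 42 ← 3
  undo op 2 (cut 5): 3 ← 8
  undo op 1 (in-shuffle, from top half): 8 ← 4
So the item at position 19 came from original position 4.

4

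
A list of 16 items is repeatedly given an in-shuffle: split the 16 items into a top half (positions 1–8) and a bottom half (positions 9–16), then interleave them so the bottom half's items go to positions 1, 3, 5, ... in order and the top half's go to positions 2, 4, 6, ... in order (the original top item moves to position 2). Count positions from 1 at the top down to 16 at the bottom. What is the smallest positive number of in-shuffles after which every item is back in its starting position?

The in-shuffle permutes the 16 positions with cycle lengths [8, 8].
Every item is home exactly when every cycle has completed a whole number of laps, i.e. after lcm(8) = 8 in-shuffles.

8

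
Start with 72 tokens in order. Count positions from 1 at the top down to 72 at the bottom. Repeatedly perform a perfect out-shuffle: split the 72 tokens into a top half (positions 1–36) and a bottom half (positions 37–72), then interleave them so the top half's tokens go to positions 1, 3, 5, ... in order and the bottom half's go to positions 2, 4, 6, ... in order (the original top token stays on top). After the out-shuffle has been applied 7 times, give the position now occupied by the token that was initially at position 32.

Track the token's position through each out-shuffle:
32 → 63 → 54 → 36 → 71 → 70 → 68 → 64

64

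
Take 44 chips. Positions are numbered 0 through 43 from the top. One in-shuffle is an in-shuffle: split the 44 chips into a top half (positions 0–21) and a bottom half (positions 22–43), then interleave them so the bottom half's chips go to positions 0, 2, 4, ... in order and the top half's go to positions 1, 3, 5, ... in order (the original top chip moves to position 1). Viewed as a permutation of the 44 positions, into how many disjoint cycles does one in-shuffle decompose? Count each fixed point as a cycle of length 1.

7

Trace each unvisited position around until it returns:
(0 1 3 7 15 31 ... len 12) (2 5 11 23) (4 9 19 39 34 24) (6 13 27 10 21 43 ... len 12) (8 17 35 26) (14 29) (20 41 38 32)
7 cycles in total.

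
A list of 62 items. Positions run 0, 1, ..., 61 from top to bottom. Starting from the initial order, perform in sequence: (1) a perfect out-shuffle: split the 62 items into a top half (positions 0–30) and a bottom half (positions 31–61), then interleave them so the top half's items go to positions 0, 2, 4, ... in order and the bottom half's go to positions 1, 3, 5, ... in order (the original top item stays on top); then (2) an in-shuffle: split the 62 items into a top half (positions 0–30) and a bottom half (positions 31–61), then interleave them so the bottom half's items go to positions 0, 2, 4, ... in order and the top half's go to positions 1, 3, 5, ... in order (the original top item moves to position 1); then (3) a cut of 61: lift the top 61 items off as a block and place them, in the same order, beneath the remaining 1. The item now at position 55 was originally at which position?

Undo the operations in reverse order, starting from position 55:
  undo op 3 (cut 61): 55 ← 54
  undo op 2 (in-shuffle, from bottom half): 54 ← 58
  undo op 1 (out-shuffle, from top half): 58 ← 29
So the item at position 55 came from original position 29.

29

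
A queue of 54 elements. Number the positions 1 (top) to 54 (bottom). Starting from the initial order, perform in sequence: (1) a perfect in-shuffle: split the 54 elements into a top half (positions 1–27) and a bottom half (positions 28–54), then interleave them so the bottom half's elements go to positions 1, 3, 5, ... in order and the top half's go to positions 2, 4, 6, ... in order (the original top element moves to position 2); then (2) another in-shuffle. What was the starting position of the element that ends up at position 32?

8

Undo the operations in reverse order, starting from position 32:
  undo op 2 (in-shuffle, from top half): 32 ← 16
  undo op 1 (in-shuffle, from top half): 16 ← 8
So the element at position 32 came from original position 8.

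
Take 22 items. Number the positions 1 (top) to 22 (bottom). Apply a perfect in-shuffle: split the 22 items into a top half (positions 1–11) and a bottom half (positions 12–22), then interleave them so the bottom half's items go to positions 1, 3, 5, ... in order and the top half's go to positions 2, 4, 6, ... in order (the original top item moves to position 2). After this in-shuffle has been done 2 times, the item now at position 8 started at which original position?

2

Work backwards from position 8, undoing one in-shuffle at a time:
8 ← 4 ← 2
So the item now at position 8 started at position 2.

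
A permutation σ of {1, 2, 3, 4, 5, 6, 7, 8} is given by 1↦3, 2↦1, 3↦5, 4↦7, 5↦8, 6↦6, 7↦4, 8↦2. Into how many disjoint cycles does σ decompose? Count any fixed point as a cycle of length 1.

3

Cycle decomposition: (1 3 5 8 2) (4 7) (6).
3 cycles.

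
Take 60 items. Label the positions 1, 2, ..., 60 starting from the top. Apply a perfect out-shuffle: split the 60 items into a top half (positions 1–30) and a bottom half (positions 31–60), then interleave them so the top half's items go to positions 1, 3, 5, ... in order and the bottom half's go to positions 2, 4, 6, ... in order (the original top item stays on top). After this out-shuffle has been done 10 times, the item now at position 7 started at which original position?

Work backwards from position 7, undoing one out-shuffle at a time:
7 ← 4 ← 32 ← 46 ← 53 ← 27 ← 14 ← 37 ← 19 ← 10 ← 35
So the item now at position 7 started at position 35.

35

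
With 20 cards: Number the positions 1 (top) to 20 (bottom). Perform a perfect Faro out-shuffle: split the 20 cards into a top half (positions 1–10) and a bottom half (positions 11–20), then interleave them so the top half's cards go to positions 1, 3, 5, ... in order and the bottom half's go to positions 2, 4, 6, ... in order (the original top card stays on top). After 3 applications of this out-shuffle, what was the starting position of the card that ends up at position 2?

13

Work backwards from position 2, undoing one out-shuffle at a time:
2 ← 11 ← 6 ← 13
So the card now at position 2 started at position 13.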